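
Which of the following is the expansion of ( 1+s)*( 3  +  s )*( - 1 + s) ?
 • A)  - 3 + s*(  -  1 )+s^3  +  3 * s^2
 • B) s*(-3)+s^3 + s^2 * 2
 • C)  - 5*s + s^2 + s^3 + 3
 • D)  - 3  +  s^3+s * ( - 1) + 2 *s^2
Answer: A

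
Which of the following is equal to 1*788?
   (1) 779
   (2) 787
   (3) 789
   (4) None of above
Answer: 4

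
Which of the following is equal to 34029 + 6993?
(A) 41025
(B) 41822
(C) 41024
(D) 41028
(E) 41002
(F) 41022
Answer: F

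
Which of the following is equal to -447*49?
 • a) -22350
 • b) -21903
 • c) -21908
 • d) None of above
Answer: b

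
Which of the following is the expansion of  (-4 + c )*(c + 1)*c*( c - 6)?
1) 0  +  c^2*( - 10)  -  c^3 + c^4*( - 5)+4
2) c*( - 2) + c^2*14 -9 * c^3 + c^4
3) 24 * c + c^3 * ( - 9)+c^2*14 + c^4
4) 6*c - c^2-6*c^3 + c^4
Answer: 3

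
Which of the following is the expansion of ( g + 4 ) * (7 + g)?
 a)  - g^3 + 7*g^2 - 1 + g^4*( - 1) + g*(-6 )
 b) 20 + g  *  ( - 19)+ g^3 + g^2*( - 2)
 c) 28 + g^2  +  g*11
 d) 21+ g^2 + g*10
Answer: c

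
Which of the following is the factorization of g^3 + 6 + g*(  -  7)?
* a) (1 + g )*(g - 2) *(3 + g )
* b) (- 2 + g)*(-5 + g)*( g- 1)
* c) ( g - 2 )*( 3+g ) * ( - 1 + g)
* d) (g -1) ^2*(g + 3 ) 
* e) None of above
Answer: c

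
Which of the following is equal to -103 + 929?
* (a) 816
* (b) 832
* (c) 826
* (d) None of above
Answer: c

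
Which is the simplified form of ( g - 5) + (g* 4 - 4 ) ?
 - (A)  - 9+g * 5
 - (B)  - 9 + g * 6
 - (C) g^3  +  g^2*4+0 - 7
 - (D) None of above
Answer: A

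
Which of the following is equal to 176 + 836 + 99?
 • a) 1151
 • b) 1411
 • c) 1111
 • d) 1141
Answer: c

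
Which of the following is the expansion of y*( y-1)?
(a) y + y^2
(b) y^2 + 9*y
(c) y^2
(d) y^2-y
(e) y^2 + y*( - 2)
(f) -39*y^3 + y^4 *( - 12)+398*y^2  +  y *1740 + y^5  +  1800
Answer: d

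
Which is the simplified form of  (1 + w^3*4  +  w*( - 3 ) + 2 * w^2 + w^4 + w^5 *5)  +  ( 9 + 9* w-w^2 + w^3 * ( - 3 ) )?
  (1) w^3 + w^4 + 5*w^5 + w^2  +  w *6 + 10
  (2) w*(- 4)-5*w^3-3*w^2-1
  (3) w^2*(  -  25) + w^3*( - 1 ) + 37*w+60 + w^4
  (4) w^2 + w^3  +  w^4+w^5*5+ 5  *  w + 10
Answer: 1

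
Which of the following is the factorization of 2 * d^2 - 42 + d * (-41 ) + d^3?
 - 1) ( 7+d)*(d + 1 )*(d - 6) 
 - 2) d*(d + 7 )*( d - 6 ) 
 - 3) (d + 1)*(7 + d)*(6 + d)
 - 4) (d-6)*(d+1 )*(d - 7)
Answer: 1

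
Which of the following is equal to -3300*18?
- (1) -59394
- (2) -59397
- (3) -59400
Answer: 3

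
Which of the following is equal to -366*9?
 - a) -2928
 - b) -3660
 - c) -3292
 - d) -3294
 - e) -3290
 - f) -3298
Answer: d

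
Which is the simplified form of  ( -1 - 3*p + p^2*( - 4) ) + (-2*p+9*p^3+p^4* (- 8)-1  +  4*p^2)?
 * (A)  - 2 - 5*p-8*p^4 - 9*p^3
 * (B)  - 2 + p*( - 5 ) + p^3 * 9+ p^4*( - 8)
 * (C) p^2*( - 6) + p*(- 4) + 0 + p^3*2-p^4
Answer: B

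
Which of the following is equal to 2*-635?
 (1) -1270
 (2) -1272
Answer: 1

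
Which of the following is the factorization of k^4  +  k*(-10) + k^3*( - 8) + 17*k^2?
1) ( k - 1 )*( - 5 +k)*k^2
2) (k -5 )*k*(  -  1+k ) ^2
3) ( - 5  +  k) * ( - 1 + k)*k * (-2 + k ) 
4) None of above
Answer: 3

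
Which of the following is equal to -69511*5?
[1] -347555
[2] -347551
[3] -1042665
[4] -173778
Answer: 1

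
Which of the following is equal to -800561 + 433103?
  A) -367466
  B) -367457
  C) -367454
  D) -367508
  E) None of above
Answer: E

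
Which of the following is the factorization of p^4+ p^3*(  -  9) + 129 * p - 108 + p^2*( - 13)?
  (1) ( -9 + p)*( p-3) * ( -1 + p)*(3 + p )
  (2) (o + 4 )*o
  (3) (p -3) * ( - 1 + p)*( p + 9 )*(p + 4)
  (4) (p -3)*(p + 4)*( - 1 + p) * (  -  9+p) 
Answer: 4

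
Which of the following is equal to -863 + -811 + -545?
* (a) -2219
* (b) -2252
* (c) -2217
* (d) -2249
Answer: a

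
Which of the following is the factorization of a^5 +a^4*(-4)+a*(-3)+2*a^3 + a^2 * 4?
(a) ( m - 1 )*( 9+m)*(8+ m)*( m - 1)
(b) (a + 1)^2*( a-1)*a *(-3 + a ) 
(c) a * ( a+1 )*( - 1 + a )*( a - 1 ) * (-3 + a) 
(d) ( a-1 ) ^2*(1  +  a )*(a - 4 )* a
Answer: c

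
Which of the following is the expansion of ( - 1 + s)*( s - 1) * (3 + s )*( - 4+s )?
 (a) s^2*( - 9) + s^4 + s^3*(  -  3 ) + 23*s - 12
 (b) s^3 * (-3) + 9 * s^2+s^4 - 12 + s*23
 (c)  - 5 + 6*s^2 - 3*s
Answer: a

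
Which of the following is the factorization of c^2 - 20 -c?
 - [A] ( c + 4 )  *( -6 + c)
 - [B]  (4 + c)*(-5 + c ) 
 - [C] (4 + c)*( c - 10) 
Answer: B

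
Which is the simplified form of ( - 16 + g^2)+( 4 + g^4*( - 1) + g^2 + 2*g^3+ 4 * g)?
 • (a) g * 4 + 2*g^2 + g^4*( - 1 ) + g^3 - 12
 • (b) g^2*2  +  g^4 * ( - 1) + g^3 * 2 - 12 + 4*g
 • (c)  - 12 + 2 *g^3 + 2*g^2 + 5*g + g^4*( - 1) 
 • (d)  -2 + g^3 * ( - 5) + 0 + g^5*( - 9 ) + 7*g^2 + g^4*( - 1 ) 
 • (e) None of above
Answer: b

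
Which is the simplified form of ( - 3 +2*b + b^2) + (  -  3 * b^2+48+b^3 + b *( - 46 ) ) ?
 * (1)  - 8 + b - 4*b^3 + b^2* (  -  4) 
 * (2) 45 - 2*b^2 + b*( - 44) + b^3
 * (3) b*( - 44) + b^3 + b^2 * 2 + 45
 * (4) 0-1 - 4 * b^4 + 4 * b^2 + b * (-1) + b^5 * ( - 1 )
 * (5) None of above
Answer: 2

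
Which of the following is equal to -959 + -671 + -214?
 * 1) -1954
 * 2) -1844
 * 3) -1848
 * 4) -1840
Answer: 2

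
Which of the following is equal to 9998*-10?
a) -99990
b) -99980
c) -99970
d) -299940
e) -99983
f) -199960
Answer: b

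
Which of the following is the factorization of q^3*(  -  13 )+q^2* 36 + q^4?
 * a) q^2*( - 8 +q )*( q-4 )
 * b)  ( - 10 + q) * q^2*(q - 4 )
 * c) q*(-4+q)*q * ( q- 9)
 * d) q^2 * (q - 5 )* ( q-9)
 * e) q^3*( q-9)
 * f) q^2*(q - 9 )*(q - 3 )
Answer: c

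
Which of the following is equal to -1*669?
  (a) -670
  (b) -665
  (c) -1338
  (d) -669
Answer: d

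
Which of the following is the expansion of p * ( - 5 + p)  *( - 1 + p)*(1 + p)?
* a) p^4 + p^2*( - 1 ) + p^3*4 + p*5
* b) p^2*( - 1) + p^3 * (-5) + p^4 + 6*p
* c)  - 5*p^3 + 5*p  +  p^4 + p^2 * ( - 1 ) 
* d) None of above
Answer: c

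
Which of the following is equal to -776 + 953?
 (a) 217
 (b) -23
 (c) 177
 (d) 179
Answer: c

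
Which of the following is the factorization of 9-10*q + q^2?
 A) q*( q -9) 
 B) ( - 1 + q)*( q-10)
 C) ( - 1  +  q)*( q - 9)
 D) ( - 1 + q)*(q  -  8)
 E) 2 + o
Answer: C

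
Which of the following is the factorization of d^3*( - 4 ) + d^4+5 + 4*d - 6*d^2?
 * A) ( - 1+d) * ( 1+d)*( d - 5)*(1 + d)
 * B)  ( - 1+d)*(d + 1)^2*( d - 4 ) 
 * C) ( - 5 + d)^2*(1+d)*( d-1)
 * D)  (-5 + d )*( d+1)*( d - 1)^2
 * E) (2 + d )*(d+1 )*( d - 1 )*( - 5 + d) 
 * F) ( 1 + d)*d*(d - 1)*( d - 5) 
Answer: A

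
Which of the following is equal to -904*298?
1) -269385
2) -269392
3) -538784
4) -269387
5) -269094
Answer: 2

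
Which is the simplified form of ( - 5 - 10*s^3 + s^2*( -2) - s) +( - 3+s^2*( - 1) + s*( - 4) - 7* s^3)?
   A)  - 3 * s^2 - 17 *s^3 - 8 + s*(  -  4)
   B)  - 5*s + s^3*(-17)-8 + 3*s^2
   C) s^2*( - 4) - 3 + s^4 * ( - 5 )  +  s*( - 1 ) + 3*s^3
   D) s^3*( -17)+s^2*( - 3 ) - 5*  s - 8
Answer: D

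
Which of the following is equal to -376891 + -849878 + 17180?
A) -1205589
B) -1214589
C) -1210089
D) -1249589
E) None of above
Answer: E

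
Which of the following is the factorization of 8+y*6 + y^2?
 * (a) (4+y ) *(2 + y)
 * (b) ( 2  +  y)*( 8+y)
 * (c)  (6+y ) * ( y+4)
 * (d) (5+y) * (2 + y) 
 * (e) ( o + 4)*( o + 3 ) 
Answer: a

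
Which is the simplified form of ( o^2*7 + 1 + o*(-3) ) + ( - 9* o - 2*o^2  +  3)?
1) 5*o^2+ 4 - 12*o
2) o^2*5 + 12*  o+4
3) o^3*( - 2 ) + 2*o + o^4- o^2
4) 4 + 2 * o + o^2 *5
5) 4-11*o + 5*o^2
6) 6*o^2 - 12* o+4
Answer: 1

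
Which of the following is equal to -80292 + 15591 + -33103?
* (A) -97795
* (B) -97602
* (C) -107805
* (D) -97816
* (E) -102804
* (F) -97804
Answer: F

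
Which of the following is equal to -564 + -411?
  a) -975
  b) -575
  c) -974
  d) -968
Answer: a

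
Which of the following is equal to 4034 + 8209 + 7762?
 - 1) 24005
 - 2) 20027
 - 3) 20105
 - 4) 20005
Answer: 4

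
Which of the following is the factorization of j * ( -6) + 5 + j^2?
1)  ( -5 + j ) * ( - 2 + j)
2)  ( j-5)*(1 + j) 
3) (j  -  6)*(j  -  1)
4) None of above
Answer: 4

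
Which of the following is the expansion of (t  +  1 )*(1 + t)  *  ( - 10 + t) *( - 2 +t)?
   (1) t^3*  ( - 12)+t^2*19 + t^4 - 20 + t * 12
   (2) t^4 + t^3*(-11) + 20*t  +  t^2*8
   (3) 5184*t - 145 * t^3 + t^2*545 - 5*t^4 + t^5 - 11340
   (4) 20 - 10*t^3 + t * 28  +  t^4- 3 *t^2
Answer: 4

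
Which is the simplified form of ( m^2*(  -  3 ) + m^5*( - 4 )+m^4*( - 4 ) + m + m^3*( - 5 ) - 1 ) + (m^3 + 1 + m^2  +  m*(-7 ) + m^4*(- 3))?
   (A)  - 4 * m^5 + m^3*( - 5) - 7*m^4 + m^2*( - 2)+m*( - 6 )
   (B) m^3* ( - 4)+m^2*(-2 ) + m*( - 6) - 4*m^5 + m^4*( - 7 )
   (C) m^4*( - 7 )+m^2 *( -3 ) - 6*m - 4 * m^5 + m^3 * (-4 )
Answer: B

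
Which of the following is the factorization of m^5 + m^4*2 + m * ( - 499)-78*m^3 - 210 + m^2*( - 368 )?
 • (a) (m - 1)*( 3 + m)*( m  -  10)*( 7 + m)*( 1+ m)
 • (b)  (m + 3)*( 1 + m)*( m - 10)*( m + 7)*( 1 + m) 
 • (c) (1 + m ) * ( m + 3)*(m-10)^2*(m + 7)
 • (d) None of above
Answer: b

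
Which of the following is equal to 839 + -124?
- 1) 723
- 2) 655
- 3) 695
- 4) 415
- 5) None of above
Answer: 5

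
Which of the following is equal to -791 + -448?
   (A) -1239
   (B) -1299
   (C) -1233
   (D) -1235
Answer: A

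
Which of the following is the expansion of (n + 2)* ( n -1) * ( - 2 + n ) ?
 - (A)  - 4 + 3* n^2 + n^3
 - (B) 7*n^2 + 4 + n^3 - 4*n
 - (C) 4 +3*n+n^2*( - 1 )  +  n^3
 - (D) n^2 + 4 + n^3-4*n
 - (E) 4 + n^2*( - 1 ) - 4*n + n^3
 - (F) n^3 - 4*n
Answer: E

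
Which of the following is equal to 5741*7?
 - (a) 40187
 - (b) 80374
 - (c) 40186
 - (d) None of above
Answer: a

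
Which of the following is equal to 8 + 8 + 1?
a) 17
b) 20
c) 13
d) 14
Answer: a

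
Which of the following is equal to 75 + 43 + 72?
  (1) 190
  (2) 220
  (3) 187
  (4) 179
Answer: 1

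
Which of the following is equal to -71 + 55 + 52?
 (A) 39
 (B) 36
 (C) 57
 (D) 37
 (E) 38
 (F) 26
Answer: B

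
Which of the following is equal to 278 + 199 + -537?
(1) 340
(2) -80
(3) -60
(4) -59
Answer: 3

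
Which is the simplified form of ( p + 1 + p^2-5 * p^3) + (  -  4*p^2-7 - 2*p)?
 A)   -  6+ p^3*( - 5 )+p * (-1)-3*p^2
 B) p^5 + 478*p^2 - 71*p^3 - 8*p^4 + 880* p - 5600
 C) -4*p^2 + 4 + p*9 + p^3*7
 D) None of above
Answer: A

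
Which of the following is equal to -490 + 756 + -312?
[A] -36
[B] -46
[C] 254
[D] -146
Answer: B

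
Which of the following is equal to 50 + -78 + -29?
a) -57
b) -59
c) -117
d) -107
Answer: a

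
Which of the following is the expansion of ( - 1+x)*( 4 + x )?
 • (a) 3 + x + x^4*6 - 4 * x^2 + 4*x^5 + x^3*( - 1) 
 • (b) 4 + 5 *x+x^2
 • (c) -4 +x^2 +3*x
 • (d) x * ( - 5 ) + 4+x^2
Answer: c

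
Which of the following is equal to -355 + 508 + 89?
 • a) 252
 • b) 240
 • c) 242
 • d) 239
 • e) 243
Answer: c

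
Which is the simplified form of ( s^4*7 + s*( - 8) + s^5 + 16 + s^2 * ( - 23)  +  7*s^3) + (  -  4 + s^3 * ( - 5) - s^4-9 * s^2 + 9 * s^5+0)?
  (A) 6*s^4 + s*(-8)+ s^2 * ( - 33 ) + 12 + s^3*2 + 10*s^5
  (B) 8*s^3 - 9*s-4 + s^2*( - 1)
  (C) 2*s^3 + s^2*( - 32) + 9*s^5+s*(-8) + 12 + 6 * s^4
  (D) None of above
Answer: D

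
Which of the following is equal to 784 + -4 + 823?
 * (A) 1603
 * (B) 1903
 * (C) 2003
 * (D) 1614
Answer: A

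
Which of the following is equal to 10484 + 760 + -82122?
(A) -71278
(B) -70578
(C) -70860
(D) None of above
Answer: D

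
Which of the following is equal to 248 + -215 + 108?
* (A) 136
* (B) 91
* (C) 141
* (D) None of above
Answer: C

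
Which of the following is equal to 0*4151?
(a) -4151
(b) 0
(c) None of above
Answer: b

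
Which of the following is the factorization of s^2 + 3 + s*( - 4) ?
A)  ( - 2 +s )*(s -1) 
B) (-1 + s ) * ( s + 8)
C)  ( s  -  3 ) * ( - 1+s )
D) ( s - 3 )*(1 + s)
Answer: C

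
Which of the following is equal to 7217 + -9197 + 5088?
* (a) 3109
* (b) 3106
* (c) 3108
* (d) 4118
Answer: c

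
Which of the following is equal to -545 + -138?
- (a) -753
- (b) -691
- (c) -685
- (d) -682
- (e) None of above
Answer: e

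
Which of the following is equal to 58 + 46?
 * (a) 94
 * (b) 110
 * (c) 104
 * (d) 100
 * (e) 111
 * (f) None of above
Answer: c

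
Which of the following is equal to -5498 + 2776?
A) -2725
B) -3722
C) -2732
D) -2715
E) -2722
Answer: E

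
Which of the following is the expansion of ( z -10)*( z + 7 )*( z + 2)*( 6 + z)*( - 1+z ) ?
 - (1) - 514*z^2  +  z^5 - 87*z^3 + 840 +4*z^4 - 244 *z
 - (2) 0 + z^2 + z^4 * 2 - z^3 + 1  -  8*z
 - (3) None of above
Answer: 1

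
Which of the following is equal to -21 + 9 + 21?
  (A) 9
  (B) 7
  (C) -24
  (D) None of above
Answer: A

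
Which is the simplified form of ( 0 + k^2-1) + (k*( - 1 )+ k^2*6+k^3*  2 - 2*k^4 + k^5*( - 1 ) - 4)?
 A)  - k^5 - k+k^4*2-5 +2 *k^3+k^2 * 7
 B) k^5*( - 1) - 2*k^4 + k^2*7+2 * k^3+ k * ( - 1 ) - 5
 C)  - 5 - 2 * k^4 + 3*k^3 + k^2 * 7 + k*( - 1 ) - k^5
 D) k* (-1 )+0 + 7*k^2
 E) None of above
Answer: B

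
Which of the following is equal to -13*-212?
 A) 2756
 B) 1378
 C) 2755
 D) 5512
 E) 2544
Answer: A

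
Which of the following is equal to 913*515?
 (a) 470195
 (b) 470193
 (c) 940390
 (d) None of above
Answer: a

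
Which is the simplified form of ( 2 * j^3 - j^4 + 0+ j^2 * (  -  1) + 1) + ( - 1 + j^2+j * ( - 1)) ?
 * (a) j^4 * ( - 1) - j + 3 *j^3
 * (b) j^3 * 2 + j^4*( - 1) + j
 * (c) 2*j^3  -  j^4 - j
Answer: c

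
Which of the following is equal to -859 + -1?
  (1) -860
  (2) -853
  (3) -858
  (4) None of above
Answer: 1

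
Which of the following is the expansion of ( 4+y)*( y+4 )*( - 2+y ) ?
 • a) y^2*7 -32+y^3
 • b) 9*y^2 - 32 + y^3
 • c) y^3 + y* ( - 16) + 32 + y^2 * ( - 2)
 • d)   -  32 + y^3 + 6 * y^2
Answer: d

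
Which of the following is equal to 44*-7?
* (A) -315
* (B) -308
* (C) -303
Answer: B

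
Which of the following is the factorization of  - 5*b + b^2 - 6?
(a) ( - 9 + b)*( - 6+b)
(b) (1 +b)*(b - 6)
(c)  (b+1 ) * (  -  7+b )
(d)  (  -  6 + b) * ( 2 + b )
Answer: b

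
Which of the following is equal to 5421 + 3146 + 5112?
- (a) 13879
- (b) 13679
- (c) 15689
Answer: b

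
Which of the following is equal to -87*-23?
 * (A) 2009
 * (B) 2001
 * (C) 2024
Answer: B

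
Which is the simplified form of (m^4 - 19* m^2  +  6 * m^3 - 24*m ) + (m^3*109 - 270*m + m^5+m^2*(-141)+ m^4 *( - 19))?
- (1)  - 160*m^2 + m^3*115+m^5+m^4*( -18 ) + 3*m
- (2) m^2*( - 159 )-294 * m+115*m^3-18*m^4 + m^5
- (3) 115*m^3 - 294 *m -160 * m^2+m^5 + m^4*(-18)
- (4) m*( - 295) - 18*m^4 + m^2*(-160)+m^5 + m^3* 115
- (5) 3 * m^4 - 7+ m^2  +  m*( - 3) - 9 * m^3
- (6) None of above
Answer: 3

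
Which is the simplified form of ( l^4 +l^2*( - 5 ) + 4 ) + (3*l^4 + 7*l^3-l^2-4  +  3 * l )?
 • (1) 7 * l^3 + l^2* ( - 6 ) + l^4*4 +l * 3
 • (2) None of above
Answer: 1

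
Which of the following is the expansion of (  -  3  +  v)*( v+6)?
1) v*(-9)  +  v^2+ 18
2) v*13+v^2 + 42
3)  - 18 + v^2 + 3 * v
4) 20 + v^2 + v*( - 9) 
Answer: 3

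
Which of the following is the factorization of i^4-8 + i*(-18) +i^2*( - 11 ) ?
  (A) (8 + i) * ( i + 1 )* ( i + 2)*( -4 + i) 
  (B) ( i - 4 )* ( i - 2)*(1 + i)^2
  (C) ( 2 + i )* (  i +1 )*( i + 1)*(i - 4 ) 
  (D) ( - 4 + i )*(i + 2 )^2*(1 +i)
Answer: C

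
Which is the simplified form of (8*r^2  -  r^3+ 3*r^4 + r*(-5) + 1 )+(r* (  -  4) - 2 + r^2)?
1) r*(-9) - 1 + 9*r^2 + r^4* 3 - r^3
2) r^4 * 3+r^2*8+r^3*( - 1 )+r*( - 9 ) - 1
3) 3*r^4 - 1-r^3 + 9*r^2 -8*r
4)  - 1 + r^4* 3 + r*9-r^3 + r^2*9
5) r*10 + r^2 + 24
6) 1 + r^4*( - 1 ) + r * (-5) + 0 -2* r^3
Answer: 1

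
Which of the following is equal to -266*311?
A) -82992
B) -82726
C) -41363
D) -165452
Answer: B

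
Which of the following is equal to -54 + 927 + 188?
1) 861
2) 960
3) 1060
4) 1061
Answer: 4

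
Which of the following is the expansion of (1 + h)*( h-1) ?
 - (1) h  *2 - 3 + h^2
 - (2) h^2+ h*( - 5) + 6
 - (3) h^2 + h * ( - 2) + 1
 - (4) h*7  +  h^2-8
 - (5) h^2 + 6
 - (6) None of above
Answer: 6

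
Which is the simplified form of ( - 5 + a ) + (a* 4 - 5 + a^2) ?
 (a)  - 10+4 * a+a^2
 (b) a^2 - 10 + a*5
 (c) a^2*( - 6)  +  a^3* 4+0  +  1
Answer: b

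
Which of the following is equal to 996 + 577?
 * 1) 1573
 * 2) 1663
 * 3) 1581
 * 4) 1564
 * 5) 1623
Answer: 1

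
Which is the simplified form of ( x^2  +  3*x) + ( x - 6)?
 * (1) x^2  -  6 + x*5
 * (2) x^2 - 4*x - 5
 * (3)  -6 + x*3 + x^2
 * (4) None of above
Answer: 4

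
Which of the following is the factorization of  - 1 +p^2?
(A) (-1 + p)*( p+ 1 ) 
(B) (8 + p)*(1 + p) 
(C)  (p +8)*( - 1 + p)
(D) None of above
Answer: A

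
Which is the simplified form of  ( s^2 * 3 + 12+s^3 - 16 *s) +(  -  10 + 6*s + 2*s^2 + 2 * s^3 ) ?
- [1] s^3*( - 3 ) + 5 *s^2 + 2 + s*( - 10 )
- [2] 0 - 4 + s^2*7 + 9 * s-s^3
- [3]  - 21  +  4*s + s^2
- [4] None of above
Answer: 4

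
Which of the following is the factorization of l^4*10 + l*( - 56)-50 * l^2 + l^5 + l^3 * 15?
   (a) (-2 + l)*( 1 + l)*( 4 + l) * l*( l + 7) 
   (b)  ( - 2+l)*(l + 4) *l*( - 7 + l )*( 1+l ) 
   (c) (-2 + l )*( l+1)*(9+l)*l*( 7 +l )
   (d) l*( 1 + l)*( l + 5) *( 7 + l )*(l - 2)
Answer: a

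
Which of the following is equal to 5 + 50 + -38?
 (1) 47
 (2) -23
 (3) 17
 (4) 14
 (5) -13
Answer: 3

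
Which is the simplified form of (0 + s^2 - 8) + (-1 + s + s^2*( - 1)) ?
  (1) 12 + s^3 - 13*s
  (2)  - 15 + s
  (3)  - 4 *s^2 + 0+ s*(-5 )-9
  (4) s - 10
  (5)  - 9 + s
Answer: 5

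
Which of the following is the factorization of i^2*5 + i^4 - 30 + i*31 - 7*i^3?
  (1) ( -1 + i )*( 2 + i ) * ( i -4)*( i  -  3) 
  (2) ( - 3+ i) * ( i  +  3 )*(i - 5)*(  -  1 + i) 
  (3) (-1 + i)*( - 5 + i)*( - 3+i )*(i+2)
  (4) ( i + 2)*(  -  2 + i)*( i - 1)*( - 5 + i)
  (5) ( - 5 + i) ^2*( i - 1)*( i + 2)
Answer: 3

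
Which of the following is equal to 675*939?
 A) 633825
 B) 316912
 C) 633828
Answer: A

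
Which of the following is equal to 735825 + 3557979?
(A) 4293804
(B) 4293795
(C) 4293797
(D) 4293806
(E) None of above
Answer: A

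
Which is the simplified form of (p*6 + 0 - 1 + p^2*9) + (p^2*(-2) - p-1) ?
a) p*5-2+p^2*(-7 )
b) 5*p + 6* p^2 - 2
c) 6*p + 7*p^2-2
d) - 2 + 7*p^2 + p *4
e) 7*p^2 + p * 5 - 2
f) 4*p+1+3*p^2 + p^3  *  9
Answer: e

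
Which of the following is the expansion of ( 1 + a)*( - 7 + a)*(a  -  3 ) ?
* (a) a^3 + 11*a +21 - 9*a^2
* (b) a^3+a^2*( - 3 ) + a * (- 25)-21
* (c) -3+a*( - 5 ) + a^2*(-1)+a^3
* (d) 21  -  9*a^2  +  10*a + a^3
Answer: a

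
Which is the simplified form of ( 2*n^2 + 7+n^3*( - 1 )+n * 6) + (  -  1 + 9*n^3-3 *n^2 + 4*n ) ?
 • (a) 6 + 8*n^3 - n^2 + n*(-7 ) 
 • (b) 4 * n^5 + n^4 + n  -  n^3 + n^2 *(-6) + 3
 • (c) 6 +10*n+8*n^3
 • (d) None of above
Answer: d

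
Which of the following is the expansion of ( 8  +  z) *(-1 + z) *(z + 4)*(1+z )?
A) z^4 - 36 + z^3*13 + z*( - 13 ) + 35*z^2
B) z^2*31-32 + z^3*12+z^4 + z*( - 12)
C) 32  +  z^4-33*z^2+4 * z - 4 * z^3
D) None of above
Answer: B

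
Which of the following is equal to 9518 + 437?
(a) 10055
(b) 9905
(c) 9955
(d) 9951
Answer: c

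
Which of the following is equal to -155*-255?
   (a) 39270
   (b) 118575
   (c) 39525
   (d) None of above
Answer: c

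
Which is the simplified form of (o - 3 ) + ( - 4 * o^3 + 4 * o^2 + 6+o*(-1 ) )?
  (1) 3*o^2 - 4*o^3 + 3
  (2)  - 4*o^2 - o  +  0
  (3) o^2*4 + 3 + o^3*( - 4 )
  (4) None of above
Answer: 3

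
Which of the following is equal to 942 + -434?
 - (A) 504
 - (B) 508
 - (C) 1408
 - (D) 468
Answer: B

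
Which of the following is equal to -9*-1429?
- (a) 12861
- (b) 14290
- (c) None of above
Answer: a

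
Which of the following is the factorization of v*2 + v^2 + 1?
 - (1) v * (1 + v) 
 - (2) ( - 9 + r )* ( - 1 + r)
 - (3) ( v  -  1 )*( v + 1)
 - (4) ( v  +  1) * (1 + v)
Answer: 4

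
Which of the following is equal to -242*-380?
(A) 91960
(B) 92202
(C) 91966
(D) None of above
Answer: A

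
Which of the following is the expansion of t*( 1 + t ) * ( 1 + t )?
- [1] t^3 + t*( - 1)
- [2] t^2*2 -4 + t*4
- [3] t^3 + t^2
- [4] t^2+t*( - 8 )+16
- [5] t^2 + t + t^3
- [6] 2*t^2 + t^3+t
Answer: 6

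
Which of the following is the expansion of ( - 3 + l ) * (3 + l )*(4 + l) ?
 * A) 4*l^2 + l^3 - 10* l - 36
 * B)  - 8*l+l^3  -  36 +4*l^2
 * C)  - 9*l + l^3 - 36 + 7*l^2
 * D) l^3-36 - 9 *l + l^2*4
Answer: D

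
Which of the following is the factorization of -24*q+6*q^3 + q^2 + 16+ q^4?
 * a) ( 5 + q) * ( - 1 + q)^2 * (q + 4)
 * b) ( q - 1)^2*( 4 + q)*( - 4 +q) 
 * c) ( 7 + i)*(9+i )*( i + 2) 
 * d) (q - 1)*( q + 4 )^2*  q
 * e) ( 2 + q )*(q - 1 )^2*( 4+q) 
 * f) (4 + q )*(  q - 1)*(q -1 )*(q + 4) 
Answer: f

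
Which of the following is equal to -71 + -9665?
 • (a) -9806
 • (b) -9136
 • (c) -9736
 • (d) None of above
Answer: c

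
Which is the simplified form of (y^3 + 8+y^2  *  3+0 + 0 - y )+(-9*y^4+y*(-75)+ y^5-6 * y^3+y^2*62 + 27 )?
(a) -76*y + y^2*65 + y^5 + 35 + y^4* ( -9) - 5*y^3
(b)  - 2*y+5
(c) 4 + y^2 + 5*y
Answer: a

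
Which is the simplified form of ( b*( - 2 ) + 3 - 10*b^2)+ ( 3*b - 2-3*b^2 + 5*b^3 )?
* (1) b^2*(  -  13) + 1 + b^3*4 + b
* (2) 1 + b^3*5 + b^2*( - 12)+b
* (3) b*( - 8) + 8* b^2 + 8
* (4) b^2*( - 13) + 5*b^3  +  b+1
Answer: 4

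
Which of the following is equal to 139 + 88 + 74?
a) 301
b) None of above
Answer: a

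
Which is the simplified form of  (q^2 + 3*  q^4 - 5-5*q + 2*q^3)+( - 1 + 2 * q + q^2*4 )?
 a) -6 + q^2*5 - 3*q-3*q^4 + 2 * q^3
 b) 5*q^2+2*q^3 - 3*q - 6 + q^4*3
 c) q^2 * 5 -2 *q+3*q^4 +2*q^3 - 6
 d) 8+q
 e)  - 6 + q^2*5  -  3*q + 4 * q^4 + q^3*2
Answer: b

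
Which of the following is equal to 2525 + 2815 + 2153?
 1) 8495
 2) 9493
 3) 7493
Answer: 3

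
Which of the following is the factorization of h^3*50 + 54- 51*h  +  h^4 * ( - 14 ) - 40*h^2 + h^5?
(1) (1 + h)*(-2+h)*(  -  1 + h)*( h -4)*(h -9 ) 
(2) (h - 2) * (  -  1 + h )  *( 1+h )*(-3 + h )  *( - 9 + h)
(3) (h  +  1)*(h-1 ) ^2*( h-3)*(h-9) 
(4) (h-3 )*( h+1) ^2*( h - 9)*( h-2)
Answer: 2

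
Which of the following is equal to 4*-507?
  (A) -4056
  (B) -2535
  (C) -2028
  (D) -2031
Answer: C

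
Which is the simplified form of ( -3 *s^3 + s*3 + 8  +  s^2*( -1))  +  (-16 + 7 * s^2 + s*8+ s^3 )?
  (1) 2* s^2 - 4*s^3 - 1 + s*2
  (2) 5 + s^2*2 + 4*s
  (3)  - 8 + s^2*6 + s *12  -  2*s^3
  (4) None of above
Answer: 4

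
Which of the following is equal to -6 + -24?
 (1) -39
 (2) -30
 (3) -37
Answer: 2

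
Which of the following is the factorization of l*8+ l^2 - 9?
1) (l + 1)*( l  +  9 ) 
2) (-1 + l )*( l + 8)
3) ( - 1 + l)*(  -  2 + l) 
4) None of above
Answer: 4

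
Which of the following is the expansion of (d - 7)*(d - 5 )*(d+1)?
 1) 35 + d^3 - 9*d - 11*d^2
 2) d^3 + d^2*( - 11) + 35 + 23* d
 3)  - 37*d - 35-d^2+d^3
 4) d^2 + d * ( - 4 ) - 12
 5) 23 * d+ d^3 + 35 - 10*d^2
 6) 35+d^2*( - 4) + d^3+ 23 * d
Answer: 2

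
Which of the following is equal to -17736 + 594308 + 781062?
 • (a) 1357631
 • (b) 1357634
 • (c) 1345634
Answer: b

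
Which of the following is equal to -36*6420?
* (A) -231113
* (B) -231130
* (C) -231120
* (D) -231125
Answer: C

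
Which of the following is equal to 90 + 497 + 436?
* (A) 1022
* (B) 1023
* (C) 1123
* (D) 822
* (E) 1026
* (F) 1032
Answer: B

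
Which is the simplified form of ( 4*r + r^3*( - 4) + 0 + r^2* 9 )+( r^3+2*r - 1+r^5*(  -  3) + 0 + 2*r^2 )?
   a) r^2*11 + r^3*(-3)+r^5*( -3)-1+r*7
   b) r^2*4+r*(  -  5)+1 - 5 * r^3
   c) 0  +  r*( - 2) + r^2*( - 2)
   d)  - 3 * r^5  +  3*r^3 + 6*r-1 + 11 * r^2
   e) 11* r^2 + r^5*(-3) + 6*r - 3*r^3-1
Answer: e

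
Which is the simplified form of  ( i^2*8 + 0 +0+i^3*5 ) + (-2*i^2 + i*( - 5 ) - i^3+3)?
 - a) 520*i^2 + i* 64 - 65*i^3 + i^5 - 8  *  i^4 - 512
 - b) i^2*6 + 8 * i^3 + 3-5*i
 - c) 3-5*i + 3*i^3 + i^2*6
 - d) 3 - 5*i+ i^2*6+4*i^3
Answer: d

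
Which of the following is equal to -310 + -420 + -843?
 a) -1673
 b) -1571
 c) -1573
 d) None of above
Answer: c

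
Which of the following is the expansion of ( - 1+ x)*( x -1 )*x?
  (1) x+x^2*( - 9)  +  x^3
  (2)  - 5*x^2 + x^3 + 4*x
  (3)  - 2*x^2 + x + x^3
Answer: 3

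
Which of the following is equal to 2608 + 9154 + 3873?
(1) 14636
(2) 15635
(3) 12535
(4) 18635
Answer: 2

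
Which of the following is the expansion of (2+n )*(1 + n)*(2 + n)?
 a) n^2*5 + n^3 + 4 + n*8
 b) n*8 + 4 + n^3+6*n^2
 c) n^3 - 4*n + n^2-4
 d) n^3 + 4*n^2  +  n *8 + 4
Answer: a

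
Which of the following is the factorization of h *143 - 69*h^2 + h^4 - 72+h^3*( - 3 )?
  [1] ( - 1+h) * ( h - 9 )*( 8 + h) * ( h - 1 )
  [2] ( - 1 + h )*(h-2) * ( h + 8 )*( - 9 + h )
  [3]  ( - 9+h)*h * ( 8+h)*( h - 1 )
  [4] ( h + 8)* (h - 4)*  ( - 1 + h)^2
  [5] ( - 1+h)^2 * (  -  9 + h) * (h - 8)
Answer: 1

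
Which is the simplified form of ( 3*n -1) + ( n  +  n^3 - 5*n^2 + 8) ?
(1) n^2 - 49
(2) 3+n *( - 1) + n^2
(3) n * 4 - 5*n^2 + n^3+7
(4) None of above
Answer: 3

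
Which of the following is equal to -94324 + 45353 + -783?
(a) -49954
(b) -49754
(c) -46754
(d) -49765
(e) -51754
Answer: b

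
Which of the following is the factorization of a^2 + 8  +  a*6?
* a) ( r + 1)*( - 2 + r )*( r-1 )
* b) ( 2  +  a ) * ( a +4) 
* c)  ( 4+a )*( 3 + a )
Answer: b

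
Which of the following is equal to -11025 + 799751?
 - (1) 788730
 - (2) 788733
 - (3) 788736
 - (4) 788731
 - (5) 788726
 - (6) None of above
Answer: 5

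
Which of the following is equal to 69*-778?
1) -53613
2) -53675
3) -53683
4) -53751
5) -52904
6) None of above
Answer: 6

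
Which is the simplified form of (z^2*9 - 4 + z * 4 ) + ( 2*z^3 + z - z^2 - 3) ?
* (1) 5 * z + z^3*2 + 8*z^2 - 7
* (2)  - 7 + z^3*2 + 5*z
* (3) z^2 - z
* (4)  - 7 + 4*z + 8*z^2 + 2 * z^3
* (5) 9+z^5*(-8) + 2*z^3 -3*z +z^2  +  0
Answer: 1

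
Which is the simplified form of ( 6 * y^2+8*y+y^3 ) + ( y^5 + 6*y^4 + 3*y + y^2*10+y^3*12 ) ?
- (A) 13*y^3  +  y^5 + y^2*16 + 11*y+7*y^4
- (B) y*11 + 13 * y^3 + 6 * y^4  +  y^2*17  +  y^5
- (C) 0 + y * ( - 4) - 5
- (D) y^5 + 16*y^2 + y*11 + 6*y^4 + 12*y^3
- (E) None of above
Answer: E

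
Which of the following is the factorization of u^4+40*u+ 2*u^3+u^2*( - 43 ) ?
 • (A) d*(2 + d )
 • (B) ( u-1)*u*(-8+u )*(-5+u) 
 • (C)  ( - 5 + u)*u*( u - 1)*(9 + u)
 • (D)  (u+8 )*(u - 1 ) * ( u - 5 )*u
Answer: D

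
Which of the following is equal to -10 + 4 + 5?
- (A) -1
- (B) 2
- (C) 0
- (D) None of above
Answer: A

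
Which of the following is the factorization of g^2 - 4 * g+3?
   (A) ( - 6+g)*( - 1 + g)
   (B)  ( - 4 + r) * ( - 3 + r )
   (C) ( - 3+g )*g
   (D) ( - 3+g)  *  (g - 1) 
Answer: D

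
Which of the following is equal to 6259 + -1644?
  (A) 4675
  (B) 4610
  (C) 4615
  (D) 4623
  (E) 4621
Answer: C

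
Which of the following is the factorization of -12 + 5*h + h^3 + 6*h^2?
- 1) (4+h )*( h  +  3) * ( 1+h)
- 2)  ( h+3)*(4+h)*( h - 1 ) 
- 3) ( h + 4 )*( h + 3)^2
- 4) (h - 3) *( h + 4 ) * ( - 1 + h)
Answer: 2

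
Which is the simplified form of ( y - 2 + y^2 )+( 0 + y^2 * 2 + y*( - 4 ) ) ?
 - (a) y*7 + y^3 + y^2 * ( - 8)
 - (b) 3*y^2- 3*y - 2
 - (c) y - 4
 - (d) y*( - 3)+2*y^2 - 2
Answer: b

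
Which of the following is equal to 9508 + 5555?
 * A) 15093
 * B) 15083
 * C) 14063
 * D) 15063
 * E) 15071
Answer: D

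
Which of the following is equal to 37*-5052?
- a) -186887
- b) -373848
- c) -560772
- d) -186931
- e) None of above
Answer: e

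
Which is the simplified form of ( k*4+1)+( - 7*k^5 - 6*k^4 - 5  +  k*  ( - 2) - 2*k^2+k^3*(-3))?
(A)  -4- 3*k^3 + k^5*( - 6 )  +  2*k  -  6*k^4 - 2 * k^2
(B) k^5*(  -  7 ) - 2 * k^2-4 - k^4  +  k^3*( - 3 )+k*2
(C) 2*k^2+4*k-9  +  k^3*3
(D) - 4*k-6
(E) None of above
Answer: E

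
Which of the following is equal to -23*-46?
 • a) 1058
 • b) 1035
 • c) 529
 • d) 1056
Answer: a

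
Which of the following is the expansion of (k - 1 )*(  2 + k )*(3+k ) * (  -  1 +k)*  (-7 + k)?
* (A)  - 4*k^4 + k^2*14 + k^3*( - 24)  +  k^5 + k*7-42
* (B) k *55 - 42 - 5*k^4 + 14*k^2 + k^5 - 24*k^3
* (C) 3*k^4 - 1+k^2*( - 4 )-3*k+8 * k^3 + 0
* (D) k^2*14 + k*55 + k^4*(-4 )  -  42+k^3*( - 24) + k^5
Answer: D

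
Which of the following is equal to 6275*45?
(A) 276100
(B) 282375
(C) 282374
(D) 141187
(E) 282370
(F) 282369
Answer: B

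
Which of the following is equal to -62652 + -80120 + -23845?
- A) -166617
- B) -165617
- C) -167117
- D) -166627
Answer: A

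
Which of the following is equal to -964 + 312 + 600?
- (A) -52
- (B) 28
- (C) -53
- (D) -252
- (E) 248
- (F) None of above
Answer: A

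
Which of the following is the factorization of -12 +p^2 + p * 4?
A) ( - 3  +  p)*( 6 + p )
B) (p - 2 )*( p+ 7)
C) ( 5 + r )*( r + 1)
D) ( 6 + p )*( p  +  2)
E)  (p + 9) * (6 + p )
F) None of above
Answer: F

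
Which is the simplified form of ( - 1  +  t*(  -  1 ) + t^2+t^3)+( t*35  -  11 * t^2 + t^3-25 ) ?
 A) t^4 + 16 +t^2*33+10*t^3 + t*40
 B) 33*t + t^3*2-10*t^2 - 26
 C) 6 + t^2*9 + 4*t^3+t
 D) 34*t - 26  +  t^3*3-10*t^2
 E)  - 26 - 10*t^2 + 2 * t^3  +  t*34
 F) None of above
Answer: E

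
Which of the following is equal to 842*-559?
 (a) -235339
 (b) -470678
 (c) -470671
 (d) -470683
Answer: b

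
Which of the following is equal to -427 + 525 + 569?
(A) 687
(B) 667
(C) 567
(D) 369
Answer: B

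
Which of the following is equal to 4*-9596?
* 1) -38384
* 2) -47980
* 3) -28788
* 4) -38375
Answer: 1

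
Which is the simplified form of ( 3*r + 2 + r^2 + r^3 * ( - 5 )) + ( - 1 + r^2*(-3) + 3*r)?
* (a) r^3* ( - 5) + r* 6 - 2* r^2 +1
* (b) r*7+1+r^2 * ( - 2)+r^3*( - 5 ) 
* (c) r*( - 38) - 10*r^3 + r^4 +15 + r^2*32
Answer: a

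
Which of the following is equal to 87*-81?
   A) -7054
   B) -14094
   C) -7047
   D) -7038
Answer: C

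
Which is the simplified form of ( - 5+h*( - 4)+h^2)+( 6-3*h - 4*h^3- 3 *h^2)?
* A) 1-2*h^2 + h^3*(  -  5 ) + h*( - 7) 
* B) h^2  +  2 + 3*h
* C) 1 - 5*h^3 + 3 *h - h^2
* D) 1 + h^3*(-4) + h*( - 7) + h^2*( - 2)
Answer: D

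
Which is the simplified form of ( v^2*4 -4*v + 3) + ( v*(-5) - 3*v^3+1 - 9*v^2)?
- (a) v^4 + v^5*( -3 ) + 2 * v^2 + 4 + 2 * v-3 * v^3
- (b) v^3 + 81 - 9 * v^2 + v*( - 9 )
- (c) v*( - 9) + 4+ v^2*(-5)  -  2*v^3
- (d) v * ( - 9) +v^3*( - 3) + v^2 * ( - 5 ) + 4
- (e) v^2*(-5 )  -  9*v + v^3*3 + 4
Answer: d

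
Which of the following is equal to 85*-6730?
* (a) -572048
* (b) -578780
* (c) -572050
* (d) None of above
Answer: c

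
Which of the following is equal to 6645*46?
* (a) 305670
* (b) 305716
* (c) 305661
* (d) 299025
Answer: a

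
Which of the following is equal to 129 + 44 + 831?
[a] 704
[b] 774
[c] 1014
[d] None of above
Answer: d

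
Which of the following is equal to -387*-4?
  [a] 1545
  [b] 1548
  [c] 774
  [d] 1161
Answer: b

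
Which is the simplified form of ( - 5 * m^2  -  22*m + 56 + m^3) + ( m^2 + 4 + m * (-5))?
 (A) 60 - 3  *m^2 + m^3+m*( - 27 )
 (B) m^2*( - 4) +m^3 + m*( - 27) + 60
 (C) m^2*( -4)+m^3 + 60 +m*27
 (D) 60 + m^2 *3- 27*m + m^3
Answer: B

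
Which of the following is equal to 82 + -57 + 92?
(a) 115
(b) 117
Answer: b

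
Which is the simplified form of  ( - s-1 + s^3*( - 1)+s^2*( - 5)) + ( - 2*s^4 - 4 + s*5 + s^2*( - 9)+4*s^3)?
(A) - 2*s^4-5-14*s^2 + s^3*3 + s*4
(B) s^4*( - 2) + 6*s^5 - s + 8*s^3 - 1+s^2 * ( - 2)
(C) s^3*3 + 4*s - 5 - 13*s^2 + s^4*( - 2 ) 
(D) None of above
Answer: A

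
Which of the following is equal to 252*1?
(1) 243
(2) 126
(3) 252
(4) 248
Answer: 3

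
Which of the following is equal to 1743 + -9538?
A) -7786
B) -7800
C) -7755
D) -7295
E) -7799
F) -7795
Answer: F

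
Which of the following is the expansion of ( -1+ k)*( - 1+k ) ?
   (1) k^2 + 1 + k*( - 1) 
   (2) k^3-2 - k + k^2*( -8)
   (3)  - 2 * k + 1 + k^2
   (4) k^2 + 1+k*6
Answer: 3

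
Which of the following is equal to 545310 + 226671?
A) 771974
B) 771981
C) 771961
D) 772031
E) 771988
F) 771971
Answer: B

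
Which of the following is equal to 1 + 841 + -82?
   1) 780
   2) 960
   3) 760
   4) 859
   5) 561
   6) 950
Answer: 3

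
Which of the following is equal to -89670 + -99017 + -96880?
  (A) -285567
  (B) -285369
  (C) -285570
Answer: A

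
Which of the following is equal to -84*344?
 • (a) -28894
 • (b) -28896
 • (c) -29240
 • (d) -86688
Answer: b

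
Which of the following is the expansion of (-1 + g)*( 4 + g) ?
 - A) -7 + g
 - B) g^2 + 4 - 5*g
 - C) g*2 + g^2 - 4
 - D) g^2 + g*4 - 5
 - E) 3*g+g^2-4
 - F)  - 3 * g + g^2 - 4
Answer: E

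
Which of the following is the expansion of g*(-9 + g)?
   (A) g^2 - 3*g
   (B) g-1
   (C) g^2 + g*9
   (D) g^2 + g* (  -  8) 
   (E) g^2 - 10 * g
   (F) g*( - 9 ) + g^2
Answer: F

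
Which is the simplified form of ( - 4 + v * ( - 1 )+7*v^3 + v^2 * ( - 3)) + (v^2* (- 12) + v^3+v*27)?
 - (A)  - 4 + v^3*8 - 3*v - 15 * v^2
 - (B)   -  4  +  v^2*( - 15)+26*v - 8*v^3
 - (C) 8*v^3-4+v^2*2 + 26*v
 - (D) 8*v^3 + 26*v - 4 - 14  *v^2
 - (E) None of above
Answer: E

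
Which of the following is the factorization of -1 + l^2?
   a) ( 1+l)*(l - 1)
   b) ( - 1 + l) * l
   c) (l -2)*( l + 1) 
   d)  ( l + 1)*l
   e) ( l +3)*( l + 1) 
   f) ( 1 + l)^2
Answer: a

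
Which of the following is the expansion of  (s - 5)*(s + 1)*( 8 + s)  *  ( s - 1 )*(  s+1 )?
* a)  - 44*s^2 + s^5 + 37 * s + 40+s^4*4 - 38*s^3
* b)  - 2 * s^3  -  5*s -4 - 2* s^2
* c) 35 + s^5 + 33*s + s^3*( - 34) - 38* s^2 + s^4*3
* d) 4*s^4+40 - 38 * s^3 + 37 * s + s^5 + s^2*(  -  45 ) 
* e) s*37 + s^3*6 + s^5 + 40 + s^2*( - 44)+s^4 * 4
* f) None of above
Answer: a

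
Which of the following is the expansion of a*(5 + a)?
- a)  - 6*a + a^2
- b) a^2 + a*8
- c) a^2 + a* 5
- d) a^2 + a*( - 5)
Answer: c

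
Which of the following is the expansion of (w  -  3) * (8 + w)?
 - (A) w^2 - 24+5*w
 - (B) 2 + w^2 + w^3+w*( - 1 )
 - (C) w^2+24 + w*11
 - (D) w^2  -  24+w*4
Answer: A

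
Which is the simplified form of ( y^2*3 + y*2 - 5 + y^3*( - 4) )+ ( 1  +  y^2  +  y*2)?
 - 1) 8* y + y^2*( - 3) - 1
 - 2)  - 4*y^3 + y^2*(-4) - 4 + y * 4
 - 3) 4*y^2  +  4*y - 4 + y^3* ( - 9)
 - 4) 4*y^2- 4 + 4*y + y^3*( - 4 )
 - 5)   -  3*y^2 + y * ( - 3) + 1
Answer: 4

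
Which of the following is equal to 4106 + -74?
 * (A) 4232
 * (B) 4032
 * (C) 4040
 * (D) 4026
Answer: B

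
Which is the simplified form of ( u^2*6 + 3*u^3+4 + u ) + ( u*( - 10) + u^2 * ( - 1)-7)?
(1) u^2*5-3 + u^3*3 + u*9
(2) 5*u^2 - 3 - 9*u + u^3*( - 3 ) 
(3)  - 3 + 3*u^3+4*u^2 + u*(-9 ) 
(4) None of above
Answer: 4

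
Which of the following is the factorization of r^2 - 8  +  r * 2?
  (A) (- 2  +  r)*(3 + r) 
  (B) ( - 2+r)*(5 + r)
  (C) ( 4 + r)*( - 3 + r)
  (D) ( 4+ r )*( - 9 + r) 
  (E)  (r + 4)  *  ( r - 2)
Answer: E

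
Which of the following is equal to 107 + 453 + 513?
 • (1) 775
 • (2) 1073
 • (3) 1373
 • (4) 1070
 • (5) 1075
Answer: 2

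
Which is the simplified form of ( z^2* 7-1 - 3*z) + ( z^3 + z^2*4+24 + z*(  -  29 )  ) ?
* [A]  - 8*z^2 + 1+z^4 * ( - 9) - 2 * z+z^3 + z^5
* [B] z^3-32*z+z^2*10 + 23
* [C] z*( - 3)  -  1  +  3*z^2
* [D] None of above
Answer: D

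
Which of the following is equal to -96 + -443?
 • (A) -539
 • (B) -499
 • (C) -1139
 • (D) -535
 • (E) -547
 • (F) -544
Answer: A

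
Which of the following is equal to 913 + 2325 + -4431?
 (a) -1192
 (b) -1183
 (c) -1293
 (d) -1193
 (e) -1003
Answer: d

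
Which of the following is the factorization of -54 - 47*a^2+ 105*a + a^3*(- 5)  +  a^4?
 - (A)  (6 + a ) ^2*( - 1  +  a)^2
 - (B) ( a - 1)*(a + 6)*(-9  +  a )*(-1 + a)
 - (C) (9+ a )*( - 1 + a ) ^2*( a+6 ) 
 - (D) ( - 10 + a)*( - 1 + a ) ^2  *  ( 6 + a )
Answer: B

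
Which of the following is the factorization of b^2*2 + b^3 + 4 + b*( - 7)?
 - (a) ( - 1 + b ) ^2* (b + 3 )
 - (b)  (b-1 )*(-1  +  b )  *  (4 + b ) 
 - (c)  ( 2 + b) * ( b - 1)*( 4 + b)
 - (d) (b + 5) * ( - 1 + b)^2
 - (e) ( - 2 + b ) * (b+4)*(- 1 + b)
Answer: b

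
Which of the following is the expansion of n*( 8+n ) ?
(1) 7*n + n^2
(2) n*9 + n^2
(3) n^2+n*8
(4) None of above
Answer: 3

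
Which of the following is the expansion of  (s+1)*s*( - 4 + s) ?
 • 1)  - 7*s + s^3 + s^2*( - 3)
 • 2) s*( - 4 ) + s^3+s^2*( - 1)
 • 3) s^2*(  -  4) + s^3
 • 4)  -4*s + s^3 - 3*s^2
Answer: 4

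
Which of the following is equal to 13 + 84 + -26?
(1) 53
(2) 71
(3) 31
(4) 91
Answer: 2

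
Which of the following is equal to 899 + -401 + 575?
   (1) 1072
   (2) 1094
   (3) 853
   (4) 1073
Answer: 4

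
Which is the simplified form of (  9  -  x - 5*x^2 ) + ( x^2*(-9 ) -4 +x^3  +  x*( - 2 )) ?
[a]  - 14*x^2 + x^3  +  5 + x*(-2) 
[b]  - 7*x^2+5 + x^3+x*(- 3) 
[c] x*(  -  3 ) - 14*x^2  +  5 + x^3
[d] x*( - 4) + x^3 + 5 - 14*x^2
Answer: c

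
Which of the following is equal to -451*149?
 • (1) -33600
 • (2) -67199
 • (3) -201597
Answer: 2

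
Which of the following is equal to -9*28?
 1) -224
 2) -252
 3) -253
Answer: 2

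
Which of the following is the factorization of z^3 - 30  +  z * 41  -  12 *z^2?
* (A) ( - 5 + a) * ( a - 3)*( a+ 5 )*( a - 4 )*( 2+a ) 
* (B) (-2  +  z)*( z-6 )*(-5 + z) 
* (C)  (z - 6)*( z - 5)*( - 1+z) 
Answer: C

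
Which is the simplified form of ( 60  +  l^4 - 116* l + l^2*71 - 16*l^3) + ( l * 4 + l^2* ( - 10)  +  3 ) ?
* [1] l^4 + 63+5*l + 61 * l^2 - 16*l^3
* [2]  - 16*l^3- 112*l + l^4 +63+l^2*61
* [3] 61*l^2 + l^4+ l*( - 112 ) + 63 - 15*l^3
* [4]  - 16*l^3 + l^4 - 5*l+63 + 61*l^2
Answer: 2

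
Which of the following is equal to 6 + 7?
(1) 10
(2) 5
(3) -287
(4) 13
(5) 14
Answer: 4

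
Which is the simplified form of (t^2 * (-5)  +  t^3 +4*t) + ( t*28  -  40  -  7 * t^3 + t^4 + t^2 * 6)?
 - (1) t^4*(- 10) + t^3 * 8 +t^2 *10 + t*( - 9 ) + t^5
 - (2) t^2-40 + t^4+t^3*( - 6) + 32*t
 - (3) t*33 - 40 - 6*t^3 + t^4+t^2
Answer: 2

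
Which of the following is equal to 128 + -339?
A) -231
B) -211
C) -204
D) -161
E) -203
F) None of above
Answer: B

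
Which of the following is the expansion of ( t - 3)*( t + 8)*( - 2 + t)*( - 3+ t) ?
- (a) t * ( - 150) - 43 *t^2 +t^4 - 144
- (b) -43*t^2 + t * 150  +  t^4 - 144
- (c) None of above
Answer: b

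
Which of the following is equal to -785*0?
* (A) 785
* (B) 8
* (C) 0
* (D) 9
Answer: C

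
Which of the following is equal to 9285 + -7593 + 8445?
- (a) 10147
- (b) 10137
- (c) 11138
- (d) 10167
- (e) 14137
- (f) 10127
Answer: b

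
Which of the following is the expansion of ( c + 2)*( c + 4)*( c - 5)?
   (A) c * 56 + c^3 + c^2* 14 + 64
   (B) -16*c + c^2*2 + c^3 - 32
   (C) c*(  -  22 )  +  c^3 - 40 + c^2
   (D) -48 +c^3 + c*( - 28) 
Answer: C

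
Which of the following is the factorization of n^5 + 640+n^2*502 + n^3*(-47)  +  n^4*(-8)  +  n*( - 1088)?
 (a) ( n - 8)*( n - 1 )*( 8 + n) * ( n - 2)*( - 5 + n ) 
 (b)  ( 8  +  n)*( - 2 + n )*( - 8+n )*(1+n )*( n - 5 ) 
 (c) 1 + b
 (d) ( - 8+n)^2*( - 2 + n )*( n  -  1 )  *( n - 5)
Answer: a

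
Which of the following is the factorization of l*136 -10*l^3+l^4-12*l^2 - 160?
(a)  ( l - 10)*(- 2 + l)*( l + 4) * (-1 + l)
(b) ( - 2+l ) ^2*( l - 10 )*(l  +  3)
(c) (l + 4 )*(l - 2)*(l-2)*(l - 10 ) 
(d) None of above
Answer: c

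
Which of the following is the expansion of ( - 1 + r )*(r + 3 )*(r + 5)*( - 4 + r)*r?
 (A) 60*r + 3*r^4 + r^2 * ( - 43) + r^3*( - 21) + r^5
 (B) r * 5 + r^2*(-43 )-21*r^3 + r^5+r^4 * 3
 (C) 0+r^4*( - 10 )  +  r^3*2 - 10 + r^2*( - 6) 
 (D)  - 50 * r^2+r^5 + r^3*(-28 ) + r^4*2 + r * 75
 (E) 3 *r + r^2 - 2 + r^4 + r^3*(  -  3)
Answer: A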